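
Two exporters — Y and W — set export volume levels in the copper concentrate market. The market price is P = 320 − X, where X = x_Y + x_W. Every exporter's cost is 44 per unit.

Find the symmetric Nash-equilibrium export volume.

92

Exporter Y's profit: π = x_Y(320 − (x_Y + x_W)) − 44x_Y.
∂π/∂x_Y = 276 − 2x_Y − x_W = 0, so x_Y = 138 − 0.5x_W.
The game is symmetric, so in equilibrium x_W = x_Y: the reaction function gives 1.5x_Y = 138, hence x_Y = 92.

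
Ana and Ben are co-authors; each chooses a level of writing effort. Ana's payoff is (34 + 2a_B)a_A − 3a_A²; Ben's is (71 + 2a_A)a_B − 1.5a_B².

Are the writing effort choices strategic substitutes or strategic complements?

strategic complements

Expanding Ana's payoff: 34a_A + 2a_Ba_A − 3a_A².
∂π/∂a_A = 34 + 2a_B − 6a_A = 0, so a_A = 17/3 + (1/3)a_B.
The best-response slope da_A/da_B = 1/3 > 0: the reaction function is upward-sloping, so the choices are strategic complements.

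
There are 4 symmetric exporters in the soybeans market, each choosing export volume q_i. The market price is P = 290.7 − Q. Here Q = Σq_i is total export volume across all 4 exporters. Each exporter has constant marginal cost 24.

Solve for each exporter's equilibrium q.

A representative exporter's profit is π_i = q_i(290.7 − Q) − 24q_i, with Q = q_i + Σ_{j≠i} q_j.
First-order condition: 266.7 − 2q_i − Σ_{j≠i} q_j = 0.
Imposing symmetry (q_j = q for all j) turns Σ_{j≠i} q_j into 3q, so 266.7 = 5q and q = 53.34.

53.34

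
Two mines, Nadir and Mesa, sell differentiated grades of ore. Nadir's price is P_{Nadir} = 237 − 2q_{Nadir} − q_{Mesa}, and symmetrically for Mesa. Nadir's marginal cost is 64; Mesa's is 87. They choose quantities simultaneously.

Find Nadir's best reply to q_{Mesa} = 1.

Mine Nadir's profit: π = q_{Nadir}(237 − 2q_{Nadir} − q_{Mesa}) − 64q_{Nadir}.
∂π/∂q_{Nadir} = 173 − 4q_{Nadir} − q_{Mesa} = 0 ⇒ q_{Nadir} = 43.25 − 0.25q_{Mesa}.
At q_{Mesa} = 1: q_{Nadir} = 43.25 − 0.25·1 = 43.

43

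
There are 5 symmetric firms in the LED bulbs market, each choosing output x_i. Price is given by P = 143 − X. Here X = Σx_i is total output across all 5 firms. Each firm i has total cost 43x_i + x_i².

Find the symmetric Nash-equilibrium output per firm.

A representative firm's profit is π_i = x_i(143 − X) − 43x_i − x_i², with X = x_i + Σ_{j≠i} x_j.
First-order condition: 100 − 4x_i − Σ_{j≠i} x_j = 0.
Imposing symmetry (x_j = x for all j) turns Σ_{j≠i} x_j into 4x, so 100 = 8x and x = 12.5.

12.5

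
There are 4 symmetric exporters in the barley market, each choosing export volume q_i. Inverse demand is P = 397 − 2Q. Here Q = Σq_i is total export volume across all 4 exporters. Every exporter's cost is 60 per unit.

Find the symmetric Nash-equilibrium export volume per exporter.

33.7

A representative exporter's profit is π_i = q_i(397 − 2Q) − 60q_i, with Q = q_i + Σ_{j≠i} q_j.
First-order condition: 337 − 4q_i − 2Σ_{j≠i} q_j = 0.
In a symmetric equilibrium every exporter chooses the same q, so Σ_{j≠i} q_j = 3q. The condition becomes 337 − 10q = 0, giving q = 337/10 = 33.7.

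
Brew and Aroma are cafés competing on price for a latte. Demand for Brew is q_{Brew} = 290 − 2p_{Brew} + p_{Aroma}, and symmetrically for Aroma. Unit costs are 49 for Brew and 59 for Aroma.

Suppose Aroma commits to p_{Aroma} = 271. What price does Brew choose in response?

164.75

Brew's profit: π = (p_{Brew} − 49)(290 − 2p_{Brew} + p_{Aroma}).
∂π/∂p_{Brew} = 388 − 4p_{Brew} + p_{Aroma} = 0 ⇒ p_{Brew} = 97 + 0.25p_{Aroma}.
At p_{Aroma} = 271: p_{Brew} = 97 + 0.25·271 = 164.75.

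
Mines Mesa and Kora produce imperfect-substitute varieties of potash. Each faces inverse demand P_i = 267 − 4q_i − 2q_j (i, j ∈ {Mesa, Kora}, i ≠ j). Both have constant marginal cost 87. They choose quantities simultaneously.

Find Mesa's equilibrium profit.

Mine Mesa's profit: π = q_{Mesa}(267 − 4q_{Mesa} − 2q_{Kora}) − 87q_{Mesa}.
∂π/∂q_{Mesa} = 180 − 8q_{Mesa} − 2q_{Kora} = 0 ⇒ q_{Mesa} = 22.5 − 0.25q_{Kora}.
By symmetry q_{Kora} = q_{Mesa}; substituting into the reaction function, 1.25q_{Mesa} = 22.5 and q_{Mesa} = 18.
P_{Mesa} = 267 − 4·18 − 2·18 = 159.
Profit = (159 − 87)·18 = 1296.

1296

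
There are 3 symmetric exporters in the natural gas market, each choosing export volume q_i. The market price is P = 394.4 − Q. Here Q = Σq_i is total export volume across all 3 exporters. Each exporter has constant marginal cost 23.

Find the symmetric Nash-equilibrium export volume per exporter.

92.85

A representative exporter's profit is π_i = q_i(394.4 − Q) − 23q_i, with Q = q_i + Σ_{j≠i} q_j.
First-order condition: 371.4 − 2q_i − Σ_{j≠i} q_j = 0.
Imposing symmetry (q_j = q for all j) turns Σ_{j≠i} q_j into 2q, so 371.4 = 4q and q = 92.85.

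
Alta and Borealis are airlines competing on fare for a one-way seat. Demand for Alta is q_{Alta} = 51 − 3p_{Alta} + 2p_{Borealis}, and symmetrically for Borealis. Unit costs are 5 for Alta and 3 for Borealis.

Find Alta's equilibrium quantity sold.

33.375

Alta's profit: π = (p_{Alta} − 5)(51 − 3p_{Alta} + 2p_{Borealis}).
∂π/∂p_{Alta} = 66 − 6p_{Alta} + 2p_{Borealis} = 0 ⇒ p_{Alta} = 11 + (1/3)p_{Borealis}.
Similarly p_{Borealis} = 10 + (1/3)p_{Alta}.
Substituting the second reaction function into the first: p_{Alta} = 11 + (1/3)(10 + (1/3)p_{Alta}), which gives (8/9)p_{Alta} = 43/3 ⇒ p_{Alta} = 16.125.
Then p_{Borealis} = 10 + (1/3)·16.125 = 15.375.
q_{Alta} = 51 − 3·16.125 + 2·15.375 = 33.375.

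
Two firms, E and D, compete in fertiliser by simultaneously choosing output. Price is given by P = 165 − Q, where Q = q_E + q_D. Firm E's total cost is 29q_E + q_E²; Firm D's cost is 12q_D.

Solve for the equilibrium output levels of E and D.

17, 68

Firm E's profit: π = q_E(165 − (q_E + q_D)) − 29q_E − q_E².
∂π/∂q_E = 136 − 4q_E − q_D = 0, so q_E = 34 − 0.25q_D.
For D: ∂π/∂q_D = 153 − 2q_D − q_E = 0 ⇒ q_D = 76.5 − 0.5q_E.
Plugging q_D into E's best response: q_E = 34 − 0.25(76.5 − 0.5q_E) ⇒ 0.875q_E = 14.875, so q_E = 17.
Then q_D = 76.5 − 0.5·17 = 68.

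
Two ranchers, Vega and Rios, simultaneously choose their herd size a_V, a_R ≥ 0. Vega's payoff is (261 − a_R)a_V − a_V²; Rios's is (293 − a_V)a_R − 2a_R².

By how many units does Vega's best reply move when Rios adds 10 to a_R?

Expanding Vega's payoff: 261a_V − a_Ra_V − a_V².
∂π/∂a_V = 261 − a_R − 2a_V = 0, so a_V = 130.5 − 0.5a_R.
The reaction-function slope is −0.5, so a 10-unit rise in a_R moves a_V by −0.5 × 10 = −5. Vega's best response falls — the actions are strategic substitutes.

-5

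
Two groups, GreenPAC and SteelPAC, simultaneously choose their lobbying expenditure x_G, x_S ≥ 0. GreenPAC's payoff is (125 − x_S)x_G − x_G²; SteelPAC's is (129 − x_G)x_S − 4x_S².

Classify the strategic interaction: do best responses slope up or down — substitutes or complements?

Expanding GreenPAC's payoff: 125x_G − x_Sx_G − x_G².
∂π/∂x_G = 125 − x_S − 2x_G = 0, so x_G = 62.5 − 0.5x_S.
The best-response slope dx_G/dx_S = −0.5 < 0: the reaction function is downward-sloping, so the choices are strategic substitutes.

strategic substitutes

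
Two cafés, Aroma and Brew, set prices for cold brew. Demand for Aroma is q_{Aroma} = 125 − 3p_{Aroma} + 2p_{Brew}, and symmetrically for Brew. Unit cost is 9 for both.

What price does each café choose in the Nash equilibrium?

38

Aroma's profit: π = (p_{Aroma} − 9)(125 − 3p_{Aroma} + 2p_{Brew}).
∂π/∂p_{Aroma} = 152 − 6p_{Aroma} + 2p_{Brew} = 0 ⇒ p_{Aroma} = 76/3 + (1/3)p_{Brew}.
Setting p_{Aroma} = p_{Brew} in the reaction function: p_{Aroma} = 76/3 + (1/3)p_{Aroma}, so p_{Aroma} = (76/3) / (2/3) = 38.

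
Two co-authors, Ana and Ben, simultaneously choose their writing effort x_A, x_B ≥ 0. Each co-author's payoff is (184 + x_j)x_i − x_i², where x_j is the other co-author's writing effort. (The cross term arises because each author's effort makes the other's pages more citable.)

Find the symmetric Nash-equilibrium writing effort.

Ana's payoff is (184 + x_B)x_A − x_A².
∂π/∂x_A = 184 + x_B − 2x_A = 0, so x_A = 92 + 0.5x_B.
The game is symmetric, so in equilibrium x_B = x_A: the reaction function gives 0.5x_A = 92, hence x_A = 184.

184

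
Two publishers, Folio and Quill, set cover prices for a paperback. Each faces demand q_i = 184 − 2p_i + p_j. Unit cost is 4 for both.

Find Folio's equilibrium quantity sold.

120

Folio's profit: π = (p_{Folio} − 4)(184 − 2p_{Folio} + p_{Quill}).
∂π/∂p_{Folio} = 192 − 4p_{Folio} + p_{Quill} = 0 ⇒ p_{Folio} = 48 + 0.25p_{Quill}.
By symmetry p_{Quill} = p_{Folio}; substituting into the reaction function, 0.75p_{Folio} = 48 and p_{Folio} = 64.
q_{Folio} = 184 − 2·64 + 64 = 120.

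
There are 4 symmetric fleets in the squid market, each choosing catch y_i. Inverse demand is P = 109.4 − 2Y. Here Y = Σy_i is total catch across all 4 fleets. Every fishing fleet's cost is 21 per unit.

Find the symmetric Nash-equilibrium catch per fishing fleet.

8.84

A representative fishing fleet's profit is π_i = y_i(109.4 − 2Y) − 21y_i, with Y = y_i + Σ_{j≠i} y_j.
First-order condition: 88.4 − 4y_i − 2Σ_{j≠i} y_j = 0.
With identical fishing fleets, set every y_j = y: then 88.4 − 4y − 6y = 0, i.e. y = 88.4/10 = 8.84.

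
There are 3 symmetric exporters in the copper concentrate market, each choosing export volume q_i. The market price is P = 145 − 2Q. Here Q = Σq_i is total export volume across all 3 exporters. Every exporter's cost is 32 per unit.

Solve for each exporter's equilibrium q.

14.125

A representative exporter's profit is π_i = q_i(145 − 2Q) − 32q_i, with Q = q_i + Σ_{j≠i} q_j.
First-order condition: 113 − 4q_i − 2Σ_{j≠i} q_j = 0.
In a symmetric equilibrium every exporter chooses the same q, so Σ_{j≠i} q_j = 2q. The condition becomes 113 − 8q = 0, giving q = 113/8 = 14.125.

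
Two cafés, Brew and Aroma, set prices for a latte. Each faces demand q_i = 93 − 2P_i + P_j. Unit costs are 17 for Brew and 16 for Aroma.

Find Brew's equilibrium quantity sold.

50.4

Brew's profit: π = (P_{Brew} − 17)(93 − 2P_{Brew} + P_{Aroma}).
∂π/∂P_{Brew} = 127 − 4P_{Brew} + P_{Aroma} = 0 ⇒ P_{Brew} = 31.75 + 0.25P_{Aroma}.
Similarly P_{Aroma} = 31.25 + 0.25P_{Brew}.
Substituting the second reaction function into the first: P_{Brew} = 31.75 + 0.25(31.25 + 0.25P_{Brew}), which gives 0.9375P_{Brew} = 39.5625 ⇒ P_{Brew} = 42.2.
Then P_{Aroma} = 31.25 + 0.25·42.2 = 41.8.
q_{Brew} = 93 − 2·42.2 + 41.8 = 50.4.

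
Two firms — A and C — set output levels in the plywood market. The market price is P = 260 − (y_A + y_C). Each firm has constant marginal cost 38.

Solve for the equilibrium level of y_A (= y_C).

Firm A's profit: π = y_A(260 − (y_A + y_C)) − 38y_A.
∂π/∂y_A = 222 − 2y_A − y_C = 0, so y_A = 111 − 0.5y_C.
By symmetry y_C = y_A; substituting into the reaction function, 1.5y_A = 111 and y_A = 74.

74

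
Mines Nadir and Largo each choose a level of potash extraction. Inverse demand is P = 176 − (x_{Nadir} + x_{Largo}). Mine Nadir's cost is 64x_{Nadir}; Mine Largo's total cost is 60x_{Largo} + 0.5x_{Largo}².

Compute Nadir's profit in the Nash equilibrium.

Mine Nadir's profit: π = x_{Nadir}(176 − (x_{Nadir} + x_{Largo})) − 64x_{Nadir}.
∂π/∂x_{Nadir} = 112 − 2x_{Nadir} − x_{Largo} = 0, so x_{Nadir} = 56 − 0.5x_{Largo}.
For Largo: ∂π/∂x_{Largo} = 116 − 3x_{Largo} − x_{Nadir} = 0 ⇒ x_{Largo} = 116/3 − (1/3)x_{Nadir}.
Solving the two reaction functions simultaneously: (1 − (−0.5)(−1/3))x_{Nadir} = 56 − 0.5·(116/3), so (5/6)x_{Nadir} = 110/3 and x_{Nadir} = 44.
Then x_{Largo} = 116/3 − (1/3)·44 = 24.
Price P = 176 − 68 = 108.
Nadir's profit: (108 − 64)·44 = 1936.

1936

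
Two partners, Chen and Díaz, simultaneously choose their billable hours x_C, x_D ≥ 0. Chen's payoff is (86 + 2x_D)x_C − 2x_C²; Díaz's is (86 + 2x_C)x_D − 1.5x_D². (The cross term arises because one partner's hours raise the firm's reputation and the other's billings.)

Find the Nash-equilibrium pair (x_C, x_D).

53.75, 64.5

Expanding Chen's payoff: 86x_C + 2x_Dx_C − 2x_C².
∂π/∂x_C = 86 + 2x_D − 4x_C = 0, so x_C = 21.5 + 0.5x_D.
Likewise for Díaz: x_D = 86/3 + (2/3)x_C.
Substituting the second reaction function into the first: x_C = 21.5 + 0.5(86/3 + (2/3)x_C), which gives (2/3)x_C = 215/6 ⇒ x_C = 53.75.
Then x_D = 86/3 + (2/3)·53.75 = 64.5.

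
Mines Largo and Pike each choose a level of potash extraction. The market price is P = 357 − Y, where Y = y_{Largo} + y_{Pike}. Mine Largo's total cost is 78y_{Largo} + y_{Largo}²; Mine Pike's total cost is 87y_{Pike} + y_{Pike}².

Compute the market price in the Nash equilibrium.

Mine Largo's profit: π = y_{Largo}(357 − (y_{Largo} + y_{Pike})) − 78y_{Largo} − y_{Largo}².
∂π/∂y_{Largo} = 279 − 4y_{Largo} − y_{Pike} = 0, so y_{Largo} = 69.75 − 0.25y_{Pike}.
By the same steps for Pike: y_{Pike} = 67.5 − 0.25y_{Largo}.
Substituting the second reaction function into the first: y_{Largo} = 69.75 − 0.25(67.5 − 0.25y_{Largo}), which gives 0.9375y_{Largo} = 52.875 ⇒ y_{Largo} = 56.4.
Then y_{Pike} = 67.5 − 0.25·56.4 = 53.4.
Equilibrium price: P = 357 − 109.8 = 247.2.

247.2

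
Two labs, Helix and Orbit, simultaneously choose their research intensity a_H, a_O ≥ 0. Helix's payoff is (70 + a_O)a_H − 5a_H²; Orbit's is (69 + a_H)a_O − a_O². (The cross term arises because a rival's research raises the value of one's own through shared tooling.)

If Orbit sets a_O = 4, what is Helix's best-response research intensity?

Expanding Helix's payoff: 70a_H + a_Oa_H − 5a_H².
∂π/∂a_H = 70 + a_O − 10a_H = 0, so a_H = 7 + 0.1a_O.
At a_O = 4: a_H = 7 + 0.1·4 = 7.4.

7.4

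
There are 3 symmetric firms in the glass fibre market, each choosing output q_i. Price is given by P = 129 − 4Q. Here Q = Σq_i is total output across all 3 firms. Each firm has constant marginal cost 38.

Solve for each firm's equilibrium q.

5.6875

A representative firm's profit is π_i = q_i(129 − 4Q) − 38q_i, with Q = q_i + Σ_{j≠i} q_j.
First-order condition: 91 − 8q_i − 4Σ_{j≠i} q_j = 0.
In a symmetric equilibrium every firm chooses the same q, so Σ_{j≠i} q_j = 2q. The condition becomes 91 − 16q = 0, giving q = 91/16 = 5.6875.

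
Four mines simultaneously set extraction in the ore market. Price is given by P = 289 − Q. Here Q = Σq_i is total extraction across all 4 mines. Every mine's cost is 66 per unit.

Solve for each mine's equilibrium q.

44.6

A representative mine's profit is π_i = q_i(289 − Q) − 66q_i, with Q = q_i + Σ_{j≠i} q_j.
First-order condition: 223 − 2q_i − Σ_{j≠i} q_j = 0.
In a symmetric equilibrium every mine chooses the same q, so Σ_{j≠i} q_j = 3q. The condition becomes 223 − 5q = 0, giving q = 223/5 = 44.6.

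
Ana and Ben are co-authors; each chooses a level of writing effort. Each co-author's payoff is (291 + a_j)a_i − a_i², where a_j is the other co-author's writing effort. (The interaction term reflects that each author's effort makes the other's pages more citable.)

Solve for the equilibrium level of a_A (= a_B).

Ana's payoff is (291 + a_B)a_A − a_A².
∂π/∂a_A = 291 + a_B − 2a_A = 0, so a_A = 145.5 + 0.5a_B.
Setting a_A = a_B in the reaction function: a_A = 145.5 + 0.5a_A, so a_A = 145.5 / 0.5 = 291.

291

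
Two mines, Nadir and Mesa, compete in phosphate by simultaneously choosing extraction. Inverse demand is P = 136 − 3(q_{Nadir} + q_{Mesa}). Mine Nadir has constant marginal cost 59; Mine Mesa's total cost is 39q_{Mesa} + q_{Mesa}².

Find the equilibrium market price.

84

Mine Nadir's profit: π = q_{Nadir}(136 − 3(q_{Nadir} + q_{Mesa})) − 59q_{Nadir}.
∂π/∂q_{Nadir} = 77 − 6q_{Nadir} − 3q_{Mesa} = 0, so q_{Nadir} = 77/6 − 0.5q_{Mesa}.
For Mesa: ∂π/∂q_{Mesa} = 97 − 8q_{Mesa} − 3q_{Nadir} = 0 ⇒ q_{Mesa} = 12.125 − 0.375q_{Nadir}.
Substituting the second reaction function into the first: q_{Nadir} = 77/6 − 0.5(12.125 − 0.375q_{Nadir}), which gives 0.8125q_{Nadir} = 325/48 ⇒ q_{Nadir} = 25/3.
Then q_{Mesa} = 12.125 − 0.375·(25/3) = 9.
Equilibrium price: P = 136 − 3·(52/3) = 84.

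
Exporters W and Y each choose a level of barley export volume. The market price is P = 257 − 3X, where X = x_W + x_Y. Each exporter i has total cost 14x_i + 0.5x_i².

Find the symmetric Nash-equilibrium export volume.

24.3

Exporter W's profit: π = x_W(257 − 3(x_W + x_Y)) − 14x_W − 0.5x_W².
∂π/∂x_W = 243 − 7x_W − 3x_Y = 0, so x_W = 243/7 − (3/7)x_Y.
Setting x_W = x_Y in the reaction function: x_W = 243/7 − (3/7)x_W, so x_W = (243/7) / (10/7) = 24.3.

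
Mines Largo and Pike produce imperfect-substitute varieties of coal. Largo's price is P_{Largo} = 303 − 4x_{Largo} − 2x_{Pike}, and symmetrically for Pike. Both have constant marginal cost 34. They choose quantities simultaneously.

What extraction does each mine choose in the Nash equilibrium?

Mine Largo's profit: π = x_{Largo}(303 − 4x_{Largo} − 2x_{Pike}) − 34x_{Largo}.
∂π/∂x_{Largo} = 269 − 8x_{Largo} − 2x_{Pike} = 0 ⇒ x_{Largo} = 33.625 − 0.25x_{Pike}.
The game is symmetric, so in equilibrium x_{Pike} = x_{Largo}: the reaction function gives 1.25x_{Largo} = 33.625, hence x_{Largo} = 26.9.

26.9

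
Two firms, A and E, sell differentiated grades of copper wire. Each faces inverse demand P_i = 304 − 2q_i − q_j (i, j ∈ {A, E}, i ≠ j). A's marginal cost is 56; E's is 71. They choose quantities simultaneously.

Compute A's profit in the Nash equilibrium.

5120.72

Firm A's profit: π = q_A(304 − 2q_A − q_E) − 56q_A.
∂π/∂q_A = 248 − 4q_A − q_E = 0 ⇒ q_A = 62 − 0.25q_E.
Similarly q_E = 58.25 − 0.25q_A.
Substituting the second reaction function into the first: q_A = 62 − 0.25(58.25 − 0.25q_A), which gives 0.9375q_A = 47.4375 ⇒ q_A = 50.6.
Then q_E = 58.25 − 0.25·50.6 = 45.6.
P_A = 304 − 2·50.6 − 45.6 = 157.2.
Profit = (157.2 − 56)·50.6 = 5120.72.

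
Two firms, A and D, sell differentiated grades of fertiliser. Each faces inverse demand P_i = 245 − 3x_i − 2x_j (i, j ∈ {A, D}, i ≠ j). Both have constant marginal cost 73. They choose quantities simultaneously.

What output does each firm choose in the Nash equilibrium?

Firm A's profit: π = x_A(245 − 3x_A − 2x_D) − 73x_A.
∂π/∂x_A = 172 − 6x_A − 2x_D = 0 ⇒ x_A = 86/3 − (1/3)x_D.
Setting x_A = x_D in the reaction function: x_A = 86/3 − (1/3)x_A, so x_A = (86/3) / (4/3) = 21.5.

21.5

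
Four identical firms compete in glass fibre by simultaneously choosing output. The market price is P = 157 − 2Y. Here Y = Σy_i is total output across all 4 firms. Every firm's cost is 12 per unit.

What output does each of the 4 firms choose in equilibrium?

14.5

A representative firm's profit is π_i = y_i(157 − 2Y) − 12y_i, with Y = y_i + Σ_{j≠i} y_j.
First-order condition: 145 − 4y_i − 2Σ_{j≠i} y_j = 0.
Imposing symmetry (y_j = y for all j) turns Σ_{j≠i} y_j into 3y, so 145 = 10y and y = 14.5.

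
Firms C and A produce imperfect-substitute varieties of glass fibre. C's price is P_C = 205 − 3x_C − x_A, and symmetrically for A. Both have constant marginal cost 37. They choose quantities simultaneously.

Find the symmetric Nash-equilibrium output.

Firm C's profit: π = x_C(205 − 3x_C − x_A) − 37x_C.
∂π/∂x_C = 168 − 6x_C − x_A = 0 ⇒ x_C = 28 − (1/6)x_A.
By symmetry x_A = x_C; substituting into the reaction function, (7/6)x_C = 28 and x_C = 24.

24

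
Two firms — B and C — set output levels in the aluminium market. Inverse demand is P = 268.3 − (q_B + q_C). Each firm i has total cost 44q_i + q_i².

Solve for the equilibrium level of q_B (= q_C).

44.86

Firm B's profit: π = q_B(268.3 − (q_B + q_C)) − 44q_B − q_B².
∂π/∂q_B = 224.3 − 4q_B − q_C = 0, so q_B = 56.075 − 0.25q_C.
By symmetry q_C = q_B; substituting into the reaction function, 1.25q_B = 56.075 and q_B = 44.86.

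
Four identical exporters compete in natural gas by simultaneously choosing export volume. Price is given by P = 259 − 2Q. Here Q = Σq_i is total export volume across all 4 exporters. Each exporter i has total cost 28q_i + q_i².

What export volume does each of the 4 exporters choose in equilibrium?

19.25

A representative exporter's profit is π_i = q_i(259 − 2Q) − 28q_i − q_i², with Q = q_i + Σ_{j≠i} q_j.
First-order condition: 231 − 6q_i − 2Σ_{j≠i} q_j = 0.
Imposing symmetry (q_j = q for all j) turns Σ_{j≠i} q_j into 3q, so 231 = 12q and q = 19.25.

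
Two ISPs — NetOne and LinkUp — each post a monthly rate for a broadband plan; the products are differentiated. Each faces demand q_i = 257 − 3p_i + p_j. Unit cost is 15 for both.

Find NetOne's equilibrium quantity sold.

NetOne's profit: π = (p_{NetOne} − 15)(257 − 3p_{NetOne} + p_{LinkUp}).
∂π/∂p_{NetOne} = 302 − 6p_{NetOne} + p_{LinkUp} = 0 ⇒ p_{NetOne} = 151/3 + (1/6)p_{LinkUp}.
Setting p_{NetOne} = p_{LinkUp} in the reaction function: p_{NetOne} = 151/3 + (1/6)p_{NetOne}, so p_{NetOne} = (151/3) / (5/6) = 60.4.
q_{NetOne} = 257 − 3·60.4 + 60.4 = 136.2.

136.2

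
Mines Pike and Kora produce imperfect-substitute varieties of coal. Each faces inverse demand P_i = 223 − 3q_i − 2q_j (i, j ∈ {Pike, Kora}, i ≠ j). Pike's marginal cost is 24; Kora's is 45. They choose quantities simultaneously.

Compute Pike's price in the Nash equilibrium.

Mine Pike's profit: π = q_{Pike}(223 − 3q_{Pike} − 2q_{Kora}) − 24q_{Pike}.
∂π/∂q_{Pike} = 199 − 6q_{Pike} − 2q_{Kora} = 0 ⇒ q_{Pike} = 199/6 − (1/3)q_{Kora}.
Similarly q_{Kora} = 89/3 − (1/3)q_{Pike}.
Solving the two reaction functions simultaneously: (1 − (−1/3)(−1/3))q_{Pike} = 199/6 − (1/3)·(89/3), so (8/9)q_{Pike} = 419/18 and q_{Pike} = 26.1875.
Then q_{Kora} = 89/3 − (1/3)·26.1875 = 20.9375.
P_{Pike} = 223 − 3·26.1875 − 2·20.9375 = 102.5625.

102.5625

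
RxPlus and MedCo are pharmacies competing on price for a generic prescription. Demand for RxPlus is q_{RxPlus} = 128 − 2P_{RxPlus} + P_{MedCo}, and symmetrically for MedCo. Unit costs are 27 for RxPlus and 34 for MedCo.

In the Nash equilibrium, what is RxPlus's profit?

RxPlus's profit: π = (P_{RxPlus} − 27)(128 − 2P_{RxPlus} + P_{MedCo}).
∂π/∂P_{RxPlus} = 182 − 4P_{RxPlus} + P_{MedCo} = 0 ⇒ P_{RxPlus} = 45.5 + 0.25P_{MedCo}.
Similarly P_{MedCo} = 49 + 0.25P_{RxPlus}.
Substituting the second reaction function into the first: P_{RxPlus} = 45.5 + 0.25(49 + 0.25P_{RxPlus}), which gives 0.9375P_{RxPlus} = 57.75 ⇒ P_{RxPlus} = 61.6.
Then P_{MedCo} = 49 + 0.25·61.6 = 64.4.
q_{RxPlus} = 128 − 2·61.6 + 64.4 = 69.2.
Profit = (61.6 − 27)·69.2 = 2394.32.

2394.32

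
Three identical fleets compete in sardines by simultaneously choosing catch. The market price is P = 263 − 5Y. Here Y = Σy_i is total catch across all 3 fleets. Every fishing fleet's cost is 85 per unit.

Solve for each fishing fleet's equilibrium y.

A representative fishing fleet's profit is π_i = y_i(263 − 5Y) − 85y_i, with Y = y_i + Σ_{j≠i} y_j.
First-order condition: 178 − 10y_i − 5Σ_{j≠i} y_j = 0.
In a symmetric equilibrium every fishing fleet chooses the same y, so Σ_{j≠i} y_j = 2y. The condition becomes 178 − 20y = 0, giving y = 178/20 = 8.9.

8.9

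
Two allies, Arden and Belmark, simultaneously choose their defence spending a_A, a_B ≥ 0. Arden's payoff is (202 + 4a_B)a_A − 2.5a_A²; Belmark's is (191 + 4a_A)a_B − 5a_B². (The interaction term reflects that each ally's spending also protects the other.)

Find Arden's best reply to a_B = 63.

Expanding Arden's payoff: 202a_A + 4a_Ba_A − 2.5a_A².
∂π/∂a_A = 202 + 4a_B − 5a_A = 0, so a_A = 40.4 + 0.8a_B.
At a_B = 63: a_A = 40.4 + 0.8·63 = 90.8.

90.8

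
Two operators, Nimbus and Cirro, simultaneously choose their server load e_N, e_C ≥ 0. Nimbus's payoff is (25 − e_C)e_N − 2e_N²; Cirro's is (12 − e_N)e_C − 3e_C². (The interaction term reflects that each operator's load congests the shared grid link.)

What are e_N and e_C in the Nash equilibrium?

Expanding Nimbus's payoff: 25e_N − e_Ce_N − 2e_N².
∂π/∂e_N = 25 − e_C − 4e_N = 0, so e_N = 6.25 − 0.25e_C.
Likewise for Cirro: e_C = 2 − (1/6)e_N.
Plugging e_C into Nimbus's best response: e_N = 6.25 − 0.25(2 − (1/6)e_N) ⇒ (23/24)e_N = 5.75, so e_N = 6.
Then e_C = 2 − (1/6)·6 = 1.

6, 1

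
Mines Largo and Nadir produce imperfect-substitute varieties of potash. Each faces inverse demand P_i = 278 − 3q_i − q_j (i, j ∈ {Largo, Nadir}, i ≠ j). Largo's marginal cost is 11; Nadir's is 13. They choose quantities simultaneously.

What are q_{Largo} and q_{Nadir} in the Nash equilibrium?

Mine Largo's profit: π = q_{Largo}(278 − 3q_{Largo} − q_{Nadir}) − 11q_{Largo}.
∂π/∂q_{Largo} = 267 − 6q_{Largo} − q_{Nadir} = 0 ⇒ q_{Largo} = 44.5 − (1/6)q_{Nadir}.
Similarly q_{Nadir} = 265/6 − (1/6)q_{Largo}.
Plugging q_{Nadir} into Largo's best response: q_{Largo} = 44.5 − (1/6)(265/6 − (1/6)q_{Largo}) ⇒ (35/36)q_{Largo} = 1337/36, so q_{Largo} = 38.2.
Then q_{Nadir} = 265/6 − (1/6)·38.2 = 37.8.

38.2, 37.8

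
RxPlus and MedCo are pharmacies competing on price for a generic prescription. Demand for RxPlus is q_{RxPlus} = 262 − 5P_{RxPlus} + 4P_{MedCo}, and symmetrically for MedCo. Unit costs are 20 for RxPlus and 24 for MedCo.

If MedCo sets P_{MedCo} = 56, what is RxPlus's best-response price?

RxPlus's profit: π = (P_{RxPlus} − 20)(262 − 5P_{RxPlus} + 4P_{MedCo}).
∂π/∂P_{RxPlus} = 362 − 10P_{RxPlus} + 4P_{MedCo} = 0 ⇒ P_{RxPlus} = 36.2 + 0.4P_{MedCo}.
At P_{MedCo} = 56: P_{RxPlus} = 36.2 + 0.4·56 = 58.6.

58.6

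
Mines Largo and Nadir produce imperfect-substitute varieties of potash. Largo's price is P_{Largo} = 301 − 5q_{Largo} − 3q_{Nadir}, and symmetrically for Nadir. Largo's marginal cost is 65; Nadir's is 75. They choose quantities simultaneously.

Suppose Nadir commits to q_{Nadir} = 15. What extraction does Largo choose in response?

19.1

Mine Largo's profit: π = q_{Largo}(301 − 5q_{Largo} − 3q_{Nadir}) − 65q_{Largo}.
∂π/∂q_{Largo} = 236 − 10q_{Largo} − 3q_{Nadir} = 0 ⇒ q_{Largo} = 23.6 − 0.3q_{Nadir}.
At q_{Nadir} = 15: q_{Largo} = 23.6 − 0.3·15 = 19.1.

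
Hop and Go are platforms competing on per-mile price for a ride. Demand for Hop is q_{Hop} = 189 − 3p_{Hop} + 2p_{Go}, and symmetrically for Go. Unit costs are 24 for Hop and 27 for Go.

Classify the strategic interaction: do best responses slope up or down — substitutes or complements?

Hop's profit: π = (p_{Hop} − 24)(189 − 3p_{Hop} + 2p_{Go}).
∂π/∂p_{Hop} = 261 − 6p_{Hop} + 2p_{Go} = 0 ⇒ p_{Hop} = 43.5 + (1/3)p_{Go}.
The best-response slope dp_{Hop}/dp_{Go} = 1/3 > 0: the reaction function is upward-sloping, so the choices are strategic complements.

strategic complements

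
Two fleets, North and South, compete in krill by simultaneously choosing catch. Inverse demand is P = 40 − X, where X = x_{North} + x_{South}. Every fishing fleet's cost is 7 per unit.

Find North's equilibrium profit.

Fishing fleet North's profit: π = x_{North}(40 − (x_{North} + x_{South})) − 7x_{North}.
∂π/∂x_{North} = 33 − 2x_{North} − x_{South} = 0, so x_{North} = 16.5 − 0.5x_{South}.
The game is symmetric, so in equilibrium x_{South} = x_{North}: the reaction function gives 1.5x_{North} = 16.5, hence x_{North} = 11.
Price P = 40 − 22 = 18.
North's profit: (18 − 7)·11 = 121.

121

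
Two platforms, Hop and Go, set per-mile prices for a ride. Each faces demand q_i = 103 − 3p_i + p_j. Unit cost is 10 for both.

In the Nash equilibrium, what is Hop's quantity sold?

Hop's profit: π = (p_{Hop} − 10)(103 − 3p_{Hop} + p_{Go}).
∂π/∂p_{Hop} = 133 − 6p_{Hop} + p_{Go} = 0 ⇒ p_{Hop} = 133/6 + (1/6)p_{Go}.
The game is symmetric, so in equilibrium p_{Go} = p_{Hop}: the reaction function gives (5/6)p_{Hop} = 133/6, hence p_{Hop} = 26.6.
q_{Hop} = 103 − 3·26.6 + 26.6 = 49.8.

49.8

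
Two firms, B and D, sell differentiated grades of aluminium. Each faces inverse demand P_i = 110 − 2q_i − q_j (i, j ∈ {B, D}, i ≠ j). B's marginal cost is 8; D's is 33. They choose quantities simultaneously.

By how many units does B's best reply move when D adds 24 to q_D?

-6

Firm B's profit: π = q_B(110 − 2q_B − q_D) − 8q_B.
∂π/∂q_B = 102 − 4q_B − q_D = 0 ⇒ q_B = 25.5 − 0.25q_D.
The reaction-function slope is −0.25, so a 24-unit rise in q_D moves q_B by −0.25 × 24 = −6. B's best response falls — the actions are strategic substitutes.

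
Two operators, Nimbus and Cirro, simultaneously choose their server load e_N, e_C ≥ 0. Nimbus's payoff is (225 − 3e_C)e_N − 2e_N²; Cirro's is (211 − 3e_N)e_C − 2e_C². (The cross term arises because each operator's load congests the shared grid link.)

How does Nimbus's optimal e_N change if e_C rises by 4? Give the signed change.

Expanding Nimbus's payoff: 225e_N − 3e_Ce_N − 2e_N².
∂π/∂e_N = 225 − 3e_C − 4e_N = 0, so e_N = 56.25 − 0.75e_C.
The reaction-function slope is −0.75, so a 4-unit rise in e_C moves e_N by −0.75 × 4 = −3. Nimbus's best response falls — the actions are strategic substitutes.

-3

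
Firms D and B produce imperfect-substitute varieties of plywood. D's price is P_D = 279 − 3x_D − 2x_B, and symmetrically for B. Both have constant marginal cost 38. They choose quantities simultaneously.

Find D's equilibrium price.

128.375

Firm D's profit: π = x_D(279 − 3x_D − 2x_B) − 38x_D.
∂π/∂x_D = 241 − 6x_D − 2x_B = 0 ⇒ x_D = 241/6 − (1/3)x_B.
By symmetry x_B = x_D; substituting into the reaction function, (4/3)x_D = 241/6 and x_D = 30.125.
P_D = 279 − 3·30.125 − 2·30.125 = 128.375.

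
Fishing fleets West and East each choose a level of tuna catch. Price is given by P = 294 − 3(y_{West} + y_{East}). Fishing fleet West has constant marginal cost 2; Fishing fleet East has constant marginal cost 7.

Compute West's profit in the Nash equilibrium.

Fishing fleet West's profit: π = y_{West}(294 − 3(y_{West} + y_{East})) − 2y_{West}.
∂π/∂y_{West} = 292 − 6y_{West} − 3y_{East} = 0, so y_{West} = 146/3 − 0.5y_{East}.
By the same steps for East: y_{East} = 287/6 − 0.5y_{West}.
Plugging y_{East} into West's best response: y_{West} = 146/3 − 0.5(287/6 − 0.5y_{West}) ⇒ 0.75y_{West} = 24.75, so y_{West} = 33.
Then y_{East} = 287/6 − 0.5·33 = 94/3.
Price P = 294 − 3·(193/3) = 101.
West's profit: (101 − 2)·33 = 3267.

3267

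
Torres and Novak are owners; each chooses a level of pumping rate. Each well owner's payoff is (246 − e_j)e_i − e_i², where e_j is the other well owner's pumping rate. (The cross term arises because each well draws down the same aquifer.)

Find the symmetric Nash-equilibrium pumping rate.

Torres's payoff is (246 − e_N)e_T − e_T².
∂π/∂e_T = 246 − e_N − 2e_T = 0, so e_T = 123 − 0.5e_N.
By symmetry e_N = e_T; substituting into the reaction function, 1.5e_T = 123 and e_T = 82.

82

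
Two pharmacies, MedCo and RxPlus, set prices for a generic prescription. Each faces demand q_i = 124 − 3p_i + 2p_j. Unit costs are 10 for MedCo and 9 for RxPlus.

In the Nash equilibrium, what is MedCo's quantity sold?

MedCo's profit: π = (p_{MedCo} − 10)(124 − 3p_{MedCo} + 2p_{RxPlus}).
∂π/∂p_{MedCo} = 154 − 6p_{MedCo} + 2p_{RxPlus} = 0 ⇒ p_{MedCo} = 77/3 + (1/3)p_{RxPlus}.
Similarly p_{RxPlus} = 151/6 + (1/3)p_{MedCo}.
Substituting the second reaction function into the first: p_{MedCo} = 77/3 + (1/3)(151/6 + (1/3)p_{MedCo}), which gives (8/9)p_{MedCo} = 613/18 ⇒ p_{MedCo} = 38.3125.
Then p_{RxPlus} = 151/6 + (1/3)·38.3125 = 37.9375.
q_{MedCo} = 124 − 3·38.3125 + 2·37.9375 = 84.9375.

84.9375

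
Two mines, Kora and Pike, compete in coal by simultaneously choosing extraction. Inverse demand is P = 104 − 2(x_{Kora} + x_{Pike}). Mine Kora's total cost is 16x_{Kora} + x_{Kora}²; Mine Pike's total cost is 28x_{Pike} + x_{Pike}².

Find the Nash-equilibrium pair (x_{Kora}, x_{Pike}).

11.75, 8.75

Mine Kora's profit: π = x_{Kora}(104 − 2(x_{Kora} + x_{Pike})) − 16x_{Kora} − x_{Kora}².
∂π/∂x_{Kora} = 88 − 6x_{Kora} − 2x_{Pike} = 0, so x_{Kora} = 44/3 − (1/3)x_{Pike}.
By the same steps for Pike: x_{Pike} = 38/3 − (1/3)x_{Kora}.
Substituting the second reaction function into the first: x_{Kora} = 44/3 − (1/3)(38/3 − (1/3)x_{Kora}), which gives (8/9)x_{Kora} = 94/9 ⇒ x_{Kora} = 11.75.
Then x_{Pike} = 38/3 − (1/3)·11.75 = 8.75.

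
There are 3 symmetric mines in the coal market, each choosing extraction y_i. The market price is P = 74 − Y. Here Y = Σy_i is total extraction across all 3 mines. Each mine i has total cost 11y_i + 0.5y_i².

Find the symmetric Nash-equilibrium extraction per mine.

A representative mine's profit is π_i = y_i(74 − Y) − 11y_i − 0.5y_i², with Y = y_i + Σ_{j≠i} y_j.
First-order condition: 63 − 3y_i − Σ_{j≠i} y_j = 0.
In a symmetric equilibrium every mine chooses the same y, so Σ_{j≠i} y_j = 2y. The condition becomes 63 − 5y = 0, giving y = 63/5 = 12.6.

12.6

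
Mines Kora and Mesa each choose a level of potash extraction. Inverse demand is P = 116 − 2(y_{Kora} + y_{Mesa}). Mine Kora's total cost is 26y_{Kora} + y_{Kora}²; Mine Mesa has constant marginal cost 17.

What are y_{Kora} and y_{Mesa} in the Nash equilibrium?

Mine Kora's profit: π = y_{Kora}(116 − 2(y_{Kora} + y_{Mesa})) − 26y_{Kora} − y_{Kora}².
∂π/∂y_{Kora} = 90 − 6y_{Kora} − 2y_{Mesa} = 0, so y_{Kora} = 15 − (1/3)y_{Mesa}.
For Mesa: ∂π/∂y_{Mesa} = 99 − 4y_{Mesa} − 2y_{Kora} = 0 ⇒ y_{Mesa} = 24.75 − 0.5y_{Kora}.
Plugging y_{Mesa} into Kora's best response: y_{Kora} = 15 − (1/3)(24.75 − 0.5y_{Kora}) ⇒ (5/6)y_{Kora} = 6.75, so y_{Kora} = 8.1.
Then y_{Mesa} = 24.75 − 0.5·8.1 = 20.7.

8.1, 20.7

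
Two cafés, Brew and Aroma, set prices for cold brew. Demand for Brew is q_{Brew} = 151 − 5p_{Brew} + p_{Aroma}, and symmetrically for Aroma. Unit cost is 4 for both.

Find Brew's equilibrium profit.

1125

Brew's profit: π = (p_{Brew} − 4)(151 − 5p_{Brew} + p_{Aroma}).
∂π/∂p_{Brew} = 171 − 10p_{Brew} + p_{Aroma} = 0 ⇒ p_{Brew} = 17.1 + 0.1p_{Aroma}.
The game is symmetric, so in equilibrium p_{Aroma} = p_{Brew}: the reaction function gives 0.9p_{Brew} = 17.1, hence p_{Brew} = 19.
q_{Brew} = 151 − 5·19 + 19 = 75.
Profit = (19 − 4)·75 = 1125.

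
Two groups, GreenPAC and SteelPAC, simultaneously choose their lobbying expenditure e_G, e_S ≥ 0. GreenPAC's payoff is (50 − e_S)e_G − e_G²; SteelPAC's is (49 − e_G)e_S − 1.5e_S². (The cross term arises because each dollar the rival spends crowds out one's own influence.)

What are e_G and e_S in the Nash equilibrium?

Expanding GreenPAC's payoff: 50e_G − e_Se_G − e_G².
∂π/∂e_G = 50 − e_S − 2e_G = 0, so e_G = 25 − 0.5e_S.
Likewise for SteelPAC: e_S = 49/3 − (1/3)e_G.
Solving the two reaction functions simultaneously: (1 − (−0.5)(−1/3))e_G = 25 − 0.5·(49/3), so (5/6)e_G = 101/6 and e_G = 20.2.
Then e_S = 49/3 − (1/3)·20.2 = 9.6.

20.2, 9.6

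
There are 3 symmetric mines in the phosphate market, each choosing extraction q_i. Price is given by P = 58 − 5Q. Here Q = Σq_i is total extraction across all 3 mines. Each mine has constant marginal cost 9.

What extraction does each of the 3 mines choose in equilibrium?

2.45

A representative mine's profit is π_i = q_i(58 − 5Q) − 9q_i, with Q = q_i + Σ_{j≠i} q_j.
First-order condition: 49 − 10q_i − 5Σ_{j≠i} q_j = 0.
In a symmetric equilibrium every mine chooses the same q, so Σ_{j≠i} q_j = 2q. The condition becomes 49 − 20q = 0, giving q = 49/20 = 2.45.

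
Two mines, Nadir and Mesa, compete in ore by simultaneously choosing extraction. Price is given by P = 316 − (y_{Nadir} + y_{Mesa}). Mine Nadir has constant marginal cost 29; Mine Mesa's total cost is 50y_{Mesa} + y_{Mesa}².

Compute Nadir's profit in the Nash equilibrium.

Mine Nadir's profit: π = y_{Nadir}(316 − (y_{Nadir} + y_{Mesa})) − 29y_{Nadir}.
∂π/∂y_{Nadir} = 287 − 2y_{Nadir} − y_{Mesa} = 0, so y_{Nadir} = 143.5 − 0.5y_{Mesa}.
For Mesa: ∂π/∂y_{Mesa} = 266 − 4y_{Mesa} − y_{Nadir} = 0 ⇒ y_{Mesa} = 66.5 − 0.25y_{Nadir}.
Substituting the second reaction function into the first: y_{Nadir} = 143.5 − 0.5(66.5 − 0.25y_{Nadir}), which gives 0.875y_{Nadir} = 110.25 ⇒ y_{Nadir} = 126.
Then y_{Mesa} = 66.5 − 0.25·126 = 35.
Price P = 316 − 161 = 155.
Nadir's profit: (155 − 29)·126 = 15876.

15876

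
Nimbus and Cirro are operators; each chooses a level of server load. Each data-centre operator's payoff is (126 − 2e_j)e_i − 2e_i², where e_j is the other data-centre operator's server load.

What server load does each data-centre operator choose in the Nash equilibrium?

21

Nimbus's payoff is (126 − 2e_C)e_N − 2e_N².
∂π/∂e_N = 126 − 2e_C − 4e_N = 0, so e_N = 31.5 − 0.5e_C.
The game is symmetric, so in equilibrium e_C = e_N: the reaction function gives 1.5e_N = 31.5, hence e_N = 21.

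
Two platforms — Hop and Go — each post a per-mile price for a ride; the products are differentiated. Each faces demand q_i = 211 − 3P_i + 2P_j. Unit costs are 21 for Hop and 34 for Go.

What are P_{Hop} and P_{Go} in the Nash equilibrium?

70.9375, 75.8125

Hop's profit: π = (P_{Hop} − 21)(211 − 3P_{Hop} + 2P_{Go}).
∂π/∂P_{Hop} = 274 − 6P_{Hop} + 2P_{Go} = 0 ⇒ P_{Hop} = 137/3 + (1/3)P_{Go}.
Similarly P_{Go} = 313/6 + (1/3)P_{Hop}.
Plugging P_{Go} into Hop's best response: P_{Hop} = 137/3 + (1/3)(313/6 + (1/3)P_{Hop}) ⇒ (8/9)P_{Hop} = 1135/18, so P_{Hop} = 70.9375.
Then P_{Go} = 313/6 + (1/3)·70.9375 = 75.8125.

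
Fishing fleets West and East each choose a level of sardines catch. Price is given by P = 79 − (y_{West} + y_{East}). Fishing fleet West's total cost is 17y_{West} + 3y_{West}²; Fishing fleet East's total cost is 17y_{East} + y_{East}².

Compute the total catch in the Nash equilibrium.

Fishing fleet West's profit: π = y_{West}(79 − (y_{West} + y_{East})) − 17y_{West} − 3y_{West}².
∂π/∂y_{West} = 62 − 8y_{West} − y_{East} = 0, so y_{West} = 7.75 − 0.125y_{East}.
For East: ∂π/∂y_{East} = 62 − 4y_{East} − y_{West} = 0 ⇒ y_{East} = 15.5 − 0.25y_{West}.
Solving the two reaction functions simultaneously: (1 − (−0.125)(−0.25))y_{West} = 7.75 − 0.125·15.5, so (31/32)y_{West} = 5.8125 and y_{West} = 6.
Then y_{East} = 15.5 − 0.25·6 = 14.
Total catch: 6 + 14 = 20.

20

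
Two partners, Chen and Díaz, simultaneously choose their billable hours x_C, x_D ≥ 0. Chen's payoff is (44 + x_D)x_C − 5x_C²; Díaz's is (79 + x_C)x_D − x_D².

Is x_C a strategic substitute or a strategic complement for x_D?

strategic complements

Expanding Chen's payoff: 44x_C + x_Dx_C − 5x_C².
∂π/∂x_C = 44 + x_D − 10x_C = 0, so x_C = 4.4 + 0.1x_D.
The best-response slope dx_C/dx_D = 0.1 > 0: the reaction function is upward-sloping, so the choices are strategic complements.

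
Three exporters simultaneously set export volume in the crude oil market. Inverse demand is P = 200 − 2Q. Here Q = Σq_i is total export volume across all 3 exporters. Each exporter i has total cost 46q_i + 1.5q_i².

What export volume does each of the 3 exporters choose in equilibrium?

14

A representative exporter's profit is π_i = q_i(200 − 2Q) − 46q_i − 1.5q_i², with Q = q_i + Σ_{j≠i} q_j.
First-order condition: 154 − 7q_i − 2Σ_{j≠i} q_j = 0.
In a symmetric equilibrium every exporter chooses the same q, so Σ_{j≠i} q_j = 2q. The condition becomes 154 − 11q = 0, giving q = 154/11 = 14.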